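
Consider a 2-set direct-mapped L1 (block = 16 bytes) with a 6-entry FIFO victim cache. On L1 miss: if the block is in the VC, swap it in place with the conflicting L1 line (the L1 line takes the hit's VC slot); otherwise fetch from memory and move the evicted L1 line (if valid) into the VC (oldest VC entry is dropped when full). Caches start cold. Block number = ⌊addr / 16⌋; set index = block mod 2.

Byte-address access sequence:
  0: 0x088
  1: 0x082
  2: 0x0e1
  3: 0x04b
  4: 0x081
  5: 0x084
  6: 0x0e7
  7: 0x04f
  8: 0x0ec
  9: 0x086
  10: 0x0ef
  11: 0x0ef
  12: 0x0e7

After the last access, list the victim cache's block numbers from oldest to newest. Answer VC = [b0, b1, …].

VC = [4, 8]

0: 0x88 (blk 8, set 0) → MISS  vc=[]
1: 0x82 (blk 8, set 0) → L1-HIT  vc=[]
2: 0xe1 (blk 14, set 0) → MISS  vc=[8]
3: 0x4b (blk 4, set 0) → MISS  vc=[8, 14]
4: 0x81 (blk 8, set 0) → VC-HIT  vc=[4, 14]
5: 0x84 (blk 8, set 0) → L1-HIT  vc=[4, 14]
6: 0xe7 (blk 14, set 0) → VC-HIT  vc=[4, 8]
7: 0x4f (blk 4, set 0) → VC-HIT  vc=[14, 8]
8: 0xec (blk 14, set 0) → VC-HIT  vc=[4, 8]
9: 0x86 (blk 8, set 0) → VC-HIT  vc=[4, 14]
10: 0xef (blk 14, set 0) → VC-HIT  vc=[4, 8]
11: 0xef (blk 14, set 0) → L1-HIT  vc=[4, 8]
12: 0xe7 (blk 14, set 0) → L1-HIT  vc=[4, 8]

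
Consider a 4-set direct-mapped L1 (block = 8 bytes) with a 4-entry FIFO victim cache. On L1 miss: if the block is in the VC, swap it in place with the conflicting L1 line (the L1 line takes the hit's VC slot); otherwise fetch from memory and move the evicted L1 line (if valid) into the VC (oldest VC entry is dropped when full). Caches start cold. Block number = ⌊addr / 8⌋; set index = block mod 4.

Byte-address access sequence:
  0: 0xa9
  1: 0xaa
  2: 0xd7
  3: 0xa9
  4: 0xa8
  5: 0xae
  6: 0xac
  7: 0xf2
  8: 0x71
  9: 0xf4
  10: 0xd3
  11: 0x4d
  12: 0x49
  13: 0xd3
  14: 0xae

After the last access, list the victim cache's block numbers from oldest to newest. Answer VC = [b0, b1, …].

0: 0xa9 (blk 21, set 1) → MISS  vc=[]
1: 0xaa (blk 21, set 1) → L1-HIT  vc=[]
2: 0xd7 (blk 26, set 2) → MISS  vc=[]
3: 0xa9 (blk 21, set 1) → L1-HIT  vc=[]
4: 0xa8 (blk 21, set 1) → L1-HIT  vc=[]
5: 0xae (blk 21, set 1) → L1-HIT  vc=[]
6: 0xac (blk 21, set 1) → L1-HIT  vc=[]
7: 0xf2 (blk 30, set 2) → MISS  vc=[26]
8: 0x71 (blk 14, set 2) → MISS  vc=[26, 30]
9: 0xf4 (blk 30, set 2) → VC-HIT  vc=[26, 14]
10: 0xd3 (blk 26, set 2) → VC-HIT  vc=[30, 14]
11: 0x4d (blk 9, set 1) → MISS  vc=[30, 14, 21]
12: 0x49 (blk 9, set 1) → L1-HIT  vc=[30, 14, 21]
13: 0xd3 (blk 26, set 2) → L1-HIT  vc=[30, 14, 21]
14: 0xae (blk 21, set 1) → VC-HIT  vc=[30, 14, 9]

VC = [30, 14, 9]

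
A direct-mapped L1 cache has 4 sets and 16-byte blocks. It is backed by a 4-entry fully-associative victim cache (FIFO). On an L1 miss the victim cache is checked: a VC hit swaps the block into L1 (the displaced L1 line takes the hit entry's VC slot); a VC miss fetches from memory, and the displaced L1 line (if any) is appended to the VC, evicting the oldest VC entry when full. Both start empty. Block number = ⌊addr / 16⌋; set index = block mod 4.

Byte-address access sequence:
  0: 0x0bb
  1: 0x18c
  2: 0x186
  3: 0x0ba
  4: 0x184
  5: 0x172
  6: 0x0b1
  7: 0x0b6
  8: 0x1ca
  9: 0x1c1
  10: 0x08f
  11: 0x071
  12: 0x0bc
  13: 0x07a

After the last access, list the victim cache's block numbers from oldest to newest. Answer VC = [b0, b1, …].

  [0] addr=0xbb blk=11 s=3: MISS | VC []
  [1] addr=0x18c blk=24 s=0: MISS | VC []
  [2] addr=0x186 blk=24 s=0: L1-HIT | VC []
  [3] addr=0xba blk=11 s=3: L1-HIT | VC []
  [4] addr=0x184 blk=24 s=0: L1-HIT | VC []
  [5] addr=0x172 blk=23 s=3: MISS | VC [11]
  [6] addr=0xb1 blk=11 s=3: VC-HIT | VC [23]
  [7] addr=0xb6 blk=11 s=3: L1-HIT | VC [23]
  [8] addr=0x1ca blk=28 s=0: MISS | VC [23, 24]
  [9] addr=0x1c1 blk=28 s=0: L1-HIT | VC [23, 24]
  [10] addr=0x8f blk=8 s=0: MISS | VC [23, 24, 28]
  [11] addr=0x71 blk=7 s=3: MISS | VC [23, 24, 28, 11]
  [12] addr=0xbc blk=11 s=3: VC-HIT | VC [23, 24, 28, 7]
  [13] addr=0x7a blk=7 s=3: VC-HIT | VC [23, 24, 28, 11]

VC = [23, 24, 28, 11]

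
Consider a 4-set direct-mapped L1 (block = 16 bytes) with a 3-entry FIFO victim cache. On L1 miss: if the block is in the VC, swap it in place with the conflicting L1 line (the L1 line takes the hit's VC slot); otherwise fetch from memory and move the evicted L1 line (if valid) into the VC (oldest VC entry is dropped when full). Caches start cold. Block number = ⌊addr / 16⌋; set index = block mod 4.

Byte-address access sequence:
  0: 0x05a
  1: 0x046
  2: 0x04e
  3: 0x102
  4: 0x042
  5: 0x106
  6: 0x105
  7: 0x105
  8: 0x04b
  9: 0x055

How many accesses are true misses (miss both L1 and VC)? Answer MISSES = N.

  [0] addr=0x5a blk=5 s=1: MISS | VC []
  [1] addr=0x46 blk=4 s=0: MISS | VC []
  [2] addr=0x4e blk=4 s=0: L1-HIT | VC []
  [3] addr=0x102 blk=16 s=0: MISS | VC [4]
  [4] addr=0x42 blk=4 s=0: VC-HIT | VC [16]
  [5] addr=0x106 blk=16 s=0: VC-HIT | VC [4]
  [6] addr=0x105 blk=16 s=0: L1-HIT | VC [4]
  [7] addr=0x105 blk=16 s=0: L1-HIT | VC [4]
  [8] addr=0x4b blk=4 s=0: VC-HIT | VC [16]
  [9] addr=0x55 blk=5 s=1: L1-HIT | VC [16]

MISSES = 3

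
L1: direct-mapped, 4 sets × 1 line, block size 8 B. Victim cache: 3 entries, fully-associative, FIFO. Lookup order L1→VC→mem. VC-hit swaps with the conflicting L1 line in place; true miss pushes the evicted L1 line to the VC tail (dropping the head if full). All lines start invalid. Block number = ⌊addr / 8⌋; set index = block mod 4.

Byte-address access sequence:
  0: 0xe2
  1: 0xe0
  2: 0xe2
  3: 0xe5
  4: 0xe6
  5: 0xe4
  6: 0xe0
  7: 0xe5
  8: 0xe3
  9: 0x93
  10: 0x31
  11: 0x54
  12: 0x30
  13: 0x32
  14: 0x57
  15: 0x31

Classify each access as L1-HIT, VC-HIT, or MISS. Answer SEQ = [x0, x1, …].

#0 0xe2→b28/s0 MISS; vc=[]
#1 0xe0→b28/s0 L1-HIT; vc=[]
#2 0xe2→b28/s0 L1-HIT; vc=[]
#3 0xe5→b28/s0 L1-HIT; vc=[]
#4 0xe6→b28/s0 L1-HIT; vc=[]
#5 0xe4→b28/s0 L1-HIT; vc=[]
#6 0xe0→b28/s0 L1-HIT; vc=[]
#7 0xe5→b28/s0 L1-HIT; vc=[]
#8 0xe3→b28/s0 L1-HIT; vc=[]
#9 0x93→b18/s2 MISS; vc=[]
#10 0x31→b6/s2 MISS; vc=[18]
#11 0x54→b10/s2 MISS; vc=[18,6]
#12 0x30→b6/s2 VC-HIT; vc=[18,10]
#13 0x32→b6/s2 L1-HIT; vc=[18,10]
#14 0x57→b10/s2 VC-HIT; vc=[18,6]
#15 0x31→b6/s2 VC-HIT; vc=[18,10]

SEQ = [MISS, L1-HIT, L1-HIT, L1-HIT, L1-HIT, L1-HIT, L1-HIT, L1-HIT, L1-HIT, MISS, MISS, MISS, VC-HIT, L1-HIT, VC-HIT, VC-HIT]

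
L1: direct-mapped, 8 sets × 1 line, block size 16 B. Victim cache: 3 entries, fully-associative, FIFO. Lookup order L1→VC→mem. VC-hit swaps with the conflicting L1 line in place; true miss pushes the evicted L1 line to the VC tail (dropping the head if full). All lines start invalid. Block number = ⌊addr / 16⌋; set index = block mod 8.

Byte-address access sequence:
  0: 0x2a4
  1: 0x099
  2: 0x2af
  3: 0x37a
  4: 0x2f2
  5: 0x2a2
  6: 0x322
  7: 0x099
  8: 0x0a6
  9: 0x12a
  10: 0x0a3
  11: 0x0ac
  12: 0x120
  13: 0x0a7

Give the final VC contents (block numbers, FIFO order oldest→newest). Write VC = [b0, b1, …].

VC = [42, 50, 18]

0: 0x2a4 (blk 42, set 2) → MISS  vc=[]
1: 0x99 (blk 9, set 1) → MISS  vc=[]
2: 0x2af (blk 42, set 2) → L1-HIT  vc=[]
3: 0x37a (blk 55, set 7) → MISS  vc=[]
4: 0x2f2 (blk 47, set 7) → MISS  vc=[55]
5: 0x2a2 (blk 42, set 2) → L1-HIT  vc=[55]
6: 0x322 (blk 50, set 2) → MISS  vc=[55, 42]
7: 0x99 (blk 9, set 1) → L1-HIT  vc=[55, 42]
8: 0xa6 (blk 10, set 2) → MISS  vc=[55, 42, 50]
9: 0x12a (blk 18, set 2) → MISS  vc=[42, 50, 10]
10: 0xa3 (blk 10, set 2) → VC-HIT  vc=[42, 50, 18]
11: 0xac (blk 10, set 2) → L1-HIT  vc=[42, 50, 18]
12: 0x120 (blk 18, set 2) → VC-HIT  vc=[42, 50, 10]
13: 0xa7 (blk 10, set 2) → VC-HIT  vc=[42, 50, 18]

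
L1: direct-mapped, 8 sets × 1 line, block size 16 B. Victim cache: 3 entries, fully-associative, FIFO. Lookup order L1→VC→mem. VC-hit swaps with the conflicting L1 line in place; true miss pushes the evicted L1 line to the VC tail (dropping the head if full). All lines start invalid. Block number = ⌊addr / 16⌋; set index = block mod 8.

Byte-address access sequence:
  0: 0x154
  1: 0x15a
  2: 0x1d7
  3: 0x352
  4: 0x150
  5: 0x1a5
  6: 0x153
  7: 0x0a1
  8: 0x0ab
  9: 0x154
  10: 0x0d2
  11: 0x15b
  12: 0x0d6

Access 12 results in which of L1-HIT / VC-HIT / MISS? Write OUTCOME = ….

  [0] addr=0x154 blk=21 s=5: MISS | VC []
  [1] addr=0x15a blk=21 s=5: L1-HIT | VC []
  [2] addr=0x1d7 blk=29 s=5: MISS | VC [21]
  [3] addr=0x352 blk=53 s=5: MISS | VC [21, 29]
  [4] addr=0x150 blk=21 s=5: VC-HIT | VC [53, 29]
  [5] addr=0x1a5 blk=26 s=2: MISS | VC [53, 29]
  [6] addr=0x153 blk=21 s=5: L1-HIT | VC [53, 29]
  [7] addr=0xa1 blk=10 s=2: MISS | VC [53, 29, 26]
  [8] addr=0xab blk=10 s=2: L1-HIT | VC [53, 29, 26]
  [9] addr=0x154 blk=21 s=5: L1-HIT | VC [53, 29, 26]
  [10] addr=0xd2 blk=13 s=5: MISS | VC [29, 26, 21]
  [11] addr=0x15b blk=21 s=5: VC-HIT | VC [29, 26, 13]
  [12] addr=0xd6 blk=13 s=5: VC-HIT | VC [29, 26, 21]

OUTCOME = VC-HIT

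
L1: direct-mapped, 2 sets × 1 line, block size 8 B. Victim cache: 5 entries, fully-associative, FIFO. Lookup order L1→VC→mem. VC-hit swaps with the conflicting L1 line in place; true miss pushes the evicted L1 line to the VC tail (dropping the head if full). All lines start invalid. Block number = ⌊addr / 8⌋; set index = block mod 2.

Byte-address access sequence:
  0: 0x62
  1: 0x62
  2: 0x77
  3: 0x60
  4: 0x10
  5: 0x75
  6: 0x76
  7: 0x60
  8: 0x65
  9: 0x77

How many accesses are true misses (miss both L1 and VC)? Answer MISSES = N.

0: 0x62 (blk 12, set 0) → MISS  vc=[]
1: 0x62 (blk 12, set 0) → L1-HIT  vc=[]
2: 0x77 (blk 14, set 0) → MISS  vc=[12]
3: 0x60 (blk 12, set 0) → VC-HIT  vc=[14]
4: 0x10 (blk 2, set 0) → MISS  vc=[14, 12]
5: 0x75 (blk 14, set 0) → VC-HIT  vc=[2, 12]
6: 0x76 (blk 14, set 0) → L1-HIT  vc=[2, 12]
7: 0x60 (blk 12, set 0) → VC-HIT  vc=[2, 14]
8: 0x65 (blk 12, set 0) → L1-HIT  vc=[2, 14]
9: 0x77 (blk 14, set 0) → VC-HIT  vc=[2, 12]

MISSES = 3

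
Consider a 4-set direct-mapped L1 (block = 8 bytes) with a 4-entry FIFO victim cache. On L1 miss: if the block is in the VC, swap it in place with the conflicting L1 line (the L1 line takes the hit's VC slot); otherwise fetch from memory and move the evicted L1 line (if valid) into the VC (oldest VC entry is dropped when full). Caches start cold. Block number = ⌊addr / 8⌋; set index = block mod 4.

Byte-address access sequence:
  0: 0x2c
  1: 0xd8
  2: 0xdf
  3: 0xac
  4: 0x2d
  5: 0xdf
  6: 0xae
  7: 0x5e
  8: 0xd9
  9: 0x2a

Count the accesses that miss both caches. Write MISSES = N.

MISSES = 4

  [0] addr=0x2c blk=5 s=1: MISS | VC []
  [1] addr=0xd8 blk=27 s=3: MISS | VC []
  [2] addr=0xdf blk=27 s=3: L1-HIT | VC []
  [3] addr=0xac blk=21 s=1: MISS | VC [5]
  [4] addr=0x2d blk=5 s=1: VC-HIT | VC [21]
  [5] addr=0xdf blk=27 s=3: L1-HIT | VC [21]
  [6] addr=0xae blk=21 s=1: VC-HIT | VC [5]
  [7] addr=0x5e blk=11 s=3: MISS | VC [5, 27]
  [8] addr=0xd9 blk=27 s=3: VC-HIT | VC [5, 11]
  [9] addr=0x2a blk=5 s=1: VC-HIT | VC [21, 11]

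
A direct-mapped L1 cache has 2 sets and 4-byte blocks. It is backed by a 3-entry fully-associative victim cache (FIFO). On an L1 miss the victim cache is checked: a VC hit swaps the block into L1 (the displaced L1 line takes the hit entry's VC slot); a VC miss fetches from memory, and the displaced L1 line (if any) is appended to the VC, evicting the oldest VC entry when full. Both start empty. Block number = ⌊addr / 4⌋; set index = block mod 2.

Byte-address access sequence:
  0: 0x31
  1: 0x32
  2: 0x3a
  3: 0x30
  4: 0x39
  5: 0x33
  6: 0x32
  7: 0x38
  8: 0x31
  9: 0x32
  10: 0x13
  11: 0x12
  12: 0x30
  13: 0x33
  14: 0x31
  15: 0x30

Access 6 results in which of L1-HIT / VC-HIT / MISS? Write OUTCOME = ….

#0 0x31→b12/s0 MISS; vc=[]
#1 0x32→b12/s0 L1-HIT; vc=[]
#2 0x3a→b14/s0 MISS; vc=[12]
#3 0x30→b12/s0 VC-HIT; vc=[14]
#4 0x39→b14/s0 VC-HIT; vc=[12]
#5 0x33→b12/s0 VC-HIT; vc=[14]
#6 0x32→b12/s0 L1-HIT; vc=[14]
#7 0x38→b14/s0 VC-HIT; vc=[12]
#8 0x31→b12/s0 VC-HIT; vc=[14]
#9 0x32→b12/s0 L1-HIT; vc=[14]
#10 0x13→b4/s0 MISS; vc=[14,12]
#11 0x12→b4/s0 L1-HIT; vc=[14,12]
#12 0x30→b12/s0 VC-HIT; vc=[14,4]
#13 0x33→b12/s0 L1-HIT; vc=[14,4]
#14 0x31→b12/s0 L1-HIT; vc=[14,4]
#15 0x30→b12/s0 L1-HIT; vc=[14,4]

OUTCOME = L1-HIT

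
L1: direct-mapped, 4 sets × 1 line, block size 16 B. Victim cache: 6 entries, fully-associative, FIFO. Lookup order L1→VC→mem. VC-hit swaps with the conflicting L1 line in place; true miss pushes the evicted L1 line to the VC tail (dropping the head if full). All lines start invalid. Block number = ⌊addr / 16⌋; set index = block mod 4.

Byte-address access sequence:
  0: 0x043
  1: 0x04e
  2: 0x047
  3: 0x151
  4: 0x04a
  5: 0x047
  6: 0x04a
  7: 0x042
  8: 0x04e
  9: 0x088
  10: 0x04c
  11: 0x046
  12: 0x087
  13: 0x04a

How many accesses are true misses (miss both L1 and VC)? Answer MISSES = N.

MISSES = 3

  [0] addr=0x43 blk=4 s=0: MISS | VC []
  [1] addr=0x4e blk=4 s=0: L1-HIT | VC []
  [2] addr=0x47 blk=4 s=0: L1-HIT | VC []
  [3] addr=0x151 blk=21 s=1: MISS | VC []
  [4] addr=0x4a blk=4 s=0: L1-HIT | VC []
  [5] addr=0x47 blk=4 s=0: L1-HIT | VC []
  [6] addr=0x4a blk=4 s=0: L1-HIT | VC []
  [7] addr=0x42 blk=4 s=0: L1-HIT | VC []
  [8] addr=0x4e blk=4 s=0: L1-HIT | VC []
  [9] addr=0x88 blk=8 s=0: MISS | VC [4]
  [10] addr=0x4c blk=4 s=0: VC-HIT | VC [8]
  [11] addr=0x46 blk=4 s=0: L1-HIT | VC [8]
  [12] addr=0x87 blk=8 s=0: VC-HIT | VC [4]
  [13] addr=0x4a blk=4 s=0: VC-HIT | VC [8]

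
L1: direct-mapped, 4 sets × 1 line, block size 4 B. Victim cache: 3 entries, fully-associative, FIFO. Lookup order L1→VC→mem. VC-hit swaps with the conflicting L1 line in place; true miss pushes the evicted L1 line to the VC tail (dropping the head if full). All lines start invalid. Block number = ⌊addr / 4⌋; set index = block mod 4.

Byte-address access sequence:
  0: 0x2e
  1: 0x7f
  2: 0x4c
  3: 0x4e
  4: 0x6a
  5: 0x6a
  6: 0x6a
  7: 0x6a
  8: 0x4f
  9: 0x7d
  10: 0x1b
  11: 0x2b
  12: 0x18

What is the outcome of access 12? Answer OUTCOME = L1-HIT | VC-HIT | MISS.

#0 0x2e→b11/s3 MISS; vc=[]
#1 0x7f→b31/s3 MISS; vc=[11]
#2 0x4c→b19/s3 MISS; vc=[11,31]
#3 0x4e→b19/s3 L1-HIT; vc=[11,31]
#4 0x6a→b26/s2 MISS; vc=[11,31]
#5 0x6a→b26/s2 L1-HIT; vc=[11,31]
#6 0x6a→b26/s2 L1-HIT; vc=[11,31]
#7 0x6a→b26/s2 L1-HIT; vc=[11,31]
#8 0x4f→b19/s3 L1-HIT; vc=[11,31]
#9 0x7d→b31/s3 VC-HIT; vc=[11,19]
#10 0x1b→b6/s2 MISS; vc=[11,19,26]
#11 0x2b→b10/s2 MISS; vc=[19,26,6]
#12 0x18→b6/s2 VC-HIT; vc=[19,26,10]

OUTCOME = VC-HIT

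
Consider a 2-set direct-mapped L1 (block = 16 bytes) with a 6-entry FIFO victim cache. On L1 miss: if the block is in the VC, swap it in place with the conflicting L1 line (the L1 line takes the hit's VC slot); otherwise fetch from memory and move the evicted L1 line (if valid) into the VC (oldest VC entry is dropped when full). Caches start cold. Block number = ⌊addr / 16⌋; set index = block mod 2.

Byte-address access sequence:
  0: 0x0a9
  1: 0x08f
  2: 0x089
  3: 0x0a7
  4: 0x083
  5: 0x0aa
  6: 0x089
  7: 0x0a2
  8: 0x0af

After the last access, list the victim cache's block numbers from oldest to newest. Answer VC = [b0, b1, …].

#0 0xa9→b10/s0 MISS; vc=[]
#1 0x8f→b8/s0 MISS; vc=[10]
#2 0x89→b8/s0 L1-HIT; vc=[10]
#3 0xa7→b10/s0 VC-HIT; vc=[8]
#4 0x83→b8/s0 VC-HIT; vc=[10]
#5 0xaa→b10/s0 VC-HIT; vc=[8]
#6 0x89→b8/s0 VC-HIT; vc=[10]
#7 0xa2→b10/s0 VC-HIT; vc=[8]
#8 0xaf→b10/s0 L1-HIT; vc=[8]

VC = [8]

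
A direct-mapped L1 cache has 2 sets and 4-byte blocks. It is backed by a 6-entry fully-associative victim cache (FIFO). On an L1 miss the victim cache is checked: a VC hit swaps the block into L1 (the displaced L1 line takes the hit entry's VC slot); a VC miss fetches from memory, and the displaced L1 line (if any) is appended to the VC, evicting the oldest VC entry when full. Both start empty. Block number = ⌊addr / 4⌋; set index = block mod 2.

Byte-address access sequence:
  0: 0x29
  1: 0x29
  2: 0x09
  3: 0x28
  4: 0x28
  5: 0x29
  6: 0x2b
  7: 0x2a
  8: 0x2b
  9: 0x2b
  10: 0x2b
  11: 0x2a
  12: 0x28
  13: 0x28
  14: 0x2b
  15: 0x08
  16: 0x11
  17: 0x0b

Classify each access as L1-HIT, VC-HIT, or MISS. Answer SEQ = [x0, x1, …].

0: 0x29 (blk 10, set 0) → MISS  vc=[]
1: 0x29 (blk 10, set 0) → L1-HIT  vc=[]
2: 0x9 (blk 2, set 0) → MISS  vc=[10]
3: 0x28 (blk 10, set 0) → VC-HIT  vc=[2]
4: 0x28 (blk 10, set 0) → L1-HIT  vc=[2]
5: 0x29 (blk 10, set 0) → L1-HIT  vc=[2]
6: 0x2b (blk 10, set 0) → L1-HIT  vc=[2]
7: 0x2a (blk 10, set 0) → L1-HIT  vc=[2]
8: 0x2b (blk 10, set 0) → L1-HIT  vc=[2]
9: 0x2b (blk 10, set 0) → L1-HIT  vc=[2]
10: 0x2b (blk 10, set 0) → L1-HIT  vc=[2]
11: 0x2a (blk 10, set 0) → L1-HIT  vc=[2]
12: 0x28 (blk 10, set 0) → L1-HIT  vc=[2]
13: 0x28 (blk 10, set 0) → L1-HIT  vc=[2]
14: 0x2b (blk 10, set 0) → L1-HIT  vc=[2]
15: 0x8 (blk 2, set 0) → VC-HIT  vc=[10]
16: 0x11 (blk 4, set 0) → MISS  vc=[10, 2]
17: 0xb (blk 2, set 0) → VC-HIT  vc=[10, 4]

SEQ = [MISS, L1-HIT, MISS, VC-HIT, L1-HIT, L1-HIT, L1-HIT, L1-HIT, L1-HIT, L1-HIT, L1-HIT, L1-HIT, L1-HIT, L1-HIT, L1-HIT, VC-HIT, MISS, VC-HIT]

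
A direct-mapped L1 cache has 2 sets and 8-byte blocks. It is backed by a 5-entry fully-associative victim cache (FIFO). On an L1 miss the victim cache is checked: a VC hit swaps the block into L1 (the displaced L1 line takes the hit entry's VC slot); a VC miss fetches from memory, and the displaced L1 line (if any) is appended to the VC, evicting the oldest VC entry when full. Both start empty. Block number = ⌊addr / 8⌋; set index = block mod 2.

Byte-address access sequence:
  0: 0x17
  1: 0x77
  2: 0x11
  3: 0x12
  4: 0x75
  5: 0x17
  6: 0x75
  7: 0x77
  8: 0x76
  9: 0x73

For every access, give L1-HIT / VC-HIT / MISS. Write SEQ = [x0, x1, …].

0: 0x17 (blk 2, set 0) → MISS  vc=[]
1: 0x77 (blk 14, set 0) → MISS  vc=[2]
2: 0x11 (blk 2, set 0) → VC-HIT  vc=[14]
3: 0x12 (blk 2, set 0) → L1-HIT  vc=[14]
4: 0x75 (blk 14, set 0) → VC-HIT  vc=[2]
5: 0x17 (blk 2, set 0) → VC-HIT  vc=[14]
6: 0x75 (blk 14, set 0) → VC-HIT  vc=[2]
7: 0x77 (blk 14, set 0) → L1-HIT  vc=[2]
8: 0x76 (blk 14, set 0) → L1-HIT  vc=[2]
9: 0x73 (blk 14, set 0) → L1-HIT  vc=[2]

SEQ = [MISS, MISS, VC-HIT, L1-HIT, VC-HIT, VC-HIT, VC-HIT, L1-HIT, L1-HIT, L1-HIT]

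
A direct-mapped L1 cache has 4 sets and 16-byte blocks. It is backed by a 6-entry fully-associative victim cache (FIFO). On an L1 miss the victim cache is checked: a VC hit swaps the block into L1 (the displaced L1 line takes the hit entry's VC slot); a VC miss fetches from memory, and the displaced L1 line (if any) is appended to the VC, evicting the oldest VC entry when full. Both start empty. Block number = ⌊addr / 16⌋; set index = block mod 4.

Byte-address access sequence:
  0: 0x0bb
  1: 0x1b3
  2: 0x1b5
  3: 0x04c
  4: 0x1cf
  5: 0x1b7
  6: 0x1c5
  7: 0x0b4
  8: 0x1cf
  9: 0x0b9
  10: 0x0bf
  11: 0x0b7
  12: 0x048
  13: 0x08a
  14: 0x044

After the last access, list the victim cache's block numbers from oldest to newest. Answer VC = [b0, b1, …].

VC = [27, 28, 8]

#0 0xbb→b11/s3 MISS; vc=[]
#1 0x1b3→b27/s3 MISS; vc=[11]
#2 0x1b5→b27/s3 L1-HIT; vc=[11]
#3 0x4c→b4/s0 MISS; vc=[11]
#4 0x1cf→b28/s0 MISS; vc=[11,4]
#5 0x1b7→b27/s3 L1-HIT; vc=[11,4]
#6 0x1c5→b28/s0 L1-HIT; vc=[11,4]
#7 0xb4→b11/s3 VC-HIT; vc=[27,4]
#8 0x1cf→b28/s0 L1-HIT; vc=[27,4]
#9 0xb9→b11/s3 L1-HIT; vc=[27,4]
#10 0xbf→b11/s3 L1-HIT; vc=[27,4]
#11 0xb7→b11/s3 L1-HIT; vc=[27,4]
#12 0x48→b4/s0 VC-HIT; vc=[27,28]
#13 0x8a→b8/s0 MISS; vc=[27,28,4]
#14 0x44→b4/s0 VC-HIT; vc=[27,28,8]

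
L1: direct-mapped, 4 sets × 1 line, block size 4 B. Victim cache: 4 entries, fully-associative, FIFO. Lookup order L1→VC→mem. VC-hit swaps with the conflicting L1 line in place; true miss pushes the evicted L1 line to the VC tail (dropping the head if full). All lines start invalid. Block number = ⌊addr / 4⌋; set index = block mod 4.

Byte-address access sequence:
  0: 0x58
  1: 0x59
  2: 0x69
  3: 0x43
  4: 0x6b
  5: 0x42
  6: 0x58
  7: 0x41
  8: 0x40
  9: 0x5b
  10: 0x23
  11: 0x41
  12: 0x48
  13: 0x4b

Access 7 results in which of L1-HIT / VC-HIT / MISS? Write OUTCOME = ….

OUTCOME = L1-HIT

#0 0x58→b22/s2 MISS; vc=[]
#1 0x59→b22/s2 L1-HIT; vc=[]
#2 0x69→b26/s2 MISS; vc=[22]
#3 0x43→b16/s0 MISS; vc=[22]
#4 0x6b→b26/s2 L1-HIT; vc=[22]
#5 0x42→b16/s0 L1-HIT; vc=[22]
#6 0x58→b22/s2 VC-HIT; vc=[26]
#7 0x41→b16/s0 L1-HIT; vc=[26]
#8 0x40→b16/s0 L1-HIT; vc=[26]
#9 0x5b→b22/s2 L1-HIT; vc=[26]
#10 0x23→b8/s0 MISS; vc=[26,16]
#11 0x41→b16/s0 VC-HIT; vc=[26,8]
#12 0x48→b18/s2 MISS; vc=[26,8,22]
#13 0x4b→b18/s2 L1-HIT; vc=[26,8,22]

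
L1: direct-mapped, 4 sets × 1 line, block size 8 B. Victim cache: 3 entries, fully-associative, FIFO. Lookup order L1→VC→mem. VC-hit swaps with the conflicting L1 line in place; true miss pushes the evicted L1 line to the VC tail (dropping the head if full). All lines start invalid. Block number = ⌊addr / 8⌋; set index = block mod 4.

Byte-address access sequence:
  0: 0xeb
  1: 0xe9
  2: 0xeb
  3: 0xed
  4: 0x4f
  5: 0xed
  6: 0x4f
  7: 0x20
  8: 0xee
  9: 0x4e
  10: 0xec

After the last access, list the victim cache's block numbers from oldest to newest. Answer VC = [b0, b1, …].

0: 0xeb (blk 29, set 1) → MISS  vc=[]
1: 0xe9 (blk 29, set 1) → L1-HIT  vc=[]
2: 0xeb (blk 29, set 1) → L1-HIT  vc=[]
3: 0xed (blk 29, set 1) → L1-HIT  vc=[]
4: 0x4f (blk 9, set 1) → MISS  vc=[29]
5: 0xed (blk 29, set 1) → VC-HIT  vc=[9]
6: 0x4f (blk 9, set 1) → VC-HIT  vc=[29]
7: 0x20 (blk 4, set 0) → MISS  vc=[29]
8: 0xee (blk 29, set 1) → VC-HIT  vc=[9]
9: 0x4e (blk 9, set 1) → VC-HIT  vc=[29]
10: 0xec (blk 29, set 1) → VC-HIT  vc=[9]

VC = [9]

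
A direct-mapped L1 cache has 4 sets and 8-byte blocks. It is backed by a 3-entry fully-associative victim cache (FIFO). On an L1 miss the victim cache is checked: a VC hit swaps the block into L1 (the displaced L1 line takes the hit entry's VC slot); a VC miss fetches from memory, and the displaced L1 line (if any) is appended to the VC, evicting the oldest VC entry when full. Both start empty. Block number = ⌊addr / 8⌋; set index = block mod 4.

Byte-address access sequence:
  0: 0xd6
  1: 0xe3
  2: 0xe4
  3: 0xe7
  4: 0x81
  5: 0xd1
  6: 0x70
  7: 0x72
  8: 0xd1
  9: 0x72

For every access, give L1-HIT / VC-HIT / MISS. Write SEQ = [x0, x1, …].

SEQ = [MISS, MISS, L1-HIT, L1-HIT, MISS, L1-HIT, MISS, L1-HIT, VC-HIT, VC-HIT]

  [0] addr=0xd6 blk=26 s=2: MISS | VC []
  [1] addr=0xe3 blk=28 s=0: MISS | VC []
  [2] addr=0xe4 blk=28 s=0: L1-HIT | VC []
  [3] addr=0xe7 blk=28 s=0: L1-HIT | VC []
  [4] addr=0x81 blk=16 s=0: MISS | VC [28]
  [5] addr=0xd1 blk=26 s=2: L1-HIT | VC [28]
  [6] addr=0x70 blk=14 s=2: MISS | VC [28, 26]
  [7] addr=0x72 blk=14 s=2: L1-HIT | VC [28, 26]
  [8] addr=0xd1 blk=26 s=2: VC-HIT | VC [28, 14]
  [9] addr=0x72 blk=14 s=2: VC-HIT | VC [28, 26]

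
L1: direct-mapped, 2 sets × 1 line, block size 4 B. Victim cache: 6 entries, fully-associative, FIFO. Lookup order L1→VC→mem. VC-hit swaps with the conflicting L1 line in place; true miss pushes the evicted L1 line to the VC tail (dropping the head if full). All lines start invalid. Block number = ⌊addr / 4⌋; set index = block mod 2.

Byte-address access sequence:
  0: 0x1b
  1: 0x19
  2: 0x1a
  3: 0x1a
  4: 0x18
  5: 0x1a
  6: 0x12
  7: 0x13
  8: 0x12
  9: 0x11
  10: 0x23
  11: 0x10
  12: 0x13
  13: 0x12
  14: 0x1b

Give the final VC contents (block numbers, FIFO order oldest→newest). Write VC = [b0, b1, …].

VC = [4, 8]

0: 0x1b (blk 6, set 0) → MISS  vc=[]
1: 0x19 (blk 6, set 0) → L1-HIT  vc=[]
2: 0x1a (blk 6, set 0) → L1-HIT  vc=[]
3: 0x1a (blk 6, set 0) → L1-HIT  vc=[]
4: 0x18 (blk 6, set 0) → L1-HIT  vc=[]
5: 0x1a (blk 6, set 0) → L1-HIT  vc=[]
6: 0x12 (blk 4, set 0) → MISS  vc=[6]
7: 0x13 (blk 4, set 0) → L1-HIT  vc=[6]
8: 0x12 (blk 4, set 0) → L1-HIT  vc=[6]
9: 0x11 (blk 4, set 0) → L1-HIT  vc=[6]
10: 0x23 (blk 8, set 0) → MISS  vc=[6, 4]
11: 0x10 (blk 4, set 0) → VC-HIT  vc=[6, 8]
12: 0x13 (blk 4, set 0) → L1-HIT  vc=[6, 8]
13: 0x12 (blk 4, set 0) → L1-HIT  vc=[6, 8]
14: 0x1b (blk 6, set 0) → VC-HIT  vc=[4, 8]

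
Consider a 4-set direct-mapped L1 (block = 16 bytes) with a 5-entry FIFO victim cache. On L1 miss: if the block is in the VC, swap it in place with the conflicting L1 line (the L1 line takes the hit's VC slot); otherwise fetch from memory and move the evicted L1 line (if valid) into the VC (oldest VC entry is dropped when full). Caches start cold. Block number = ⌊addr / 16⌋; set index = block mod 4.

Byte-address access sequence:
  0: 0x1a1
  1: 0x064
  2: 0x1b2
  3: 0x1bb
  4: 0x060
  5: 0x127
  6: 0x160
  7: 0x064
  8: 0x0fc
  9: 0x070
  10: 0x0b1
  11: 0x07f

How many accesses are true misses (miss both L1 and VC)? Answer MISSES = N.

#0 0x1a1→b26/s2 MISS; vc=[]
#1 0x64→b6/s2 MISS; vc=[26]
#2 0x1b2→b27/s3 MISS; vc=[26]
#3 0x1bb→b27/s3 L1-HIT; vc=[26]
#4 0x60→b6/s2 L1-HIT; vc=[26]
#5 0x127→b18/s2 MISS; vc=[26,6]
#6 0x160→b22/s2 MISS; vc=[26,6,18]
#7 0x64→b6/s2 VC-HIT; vc=[26,22,18]
#8 0xfc→b15/s3 MISS; vc=[26,22,18,27]
#9 0x70→b7/s3 MISS; vc=[26,22,18,27,15]
#10 0xb1→b11/s3 MISS; vc=[22,18,27,15,7]
#11 0x7f→b7/s3 VC-HIT; vc=[22,18,27,15,11]

MISSES = 8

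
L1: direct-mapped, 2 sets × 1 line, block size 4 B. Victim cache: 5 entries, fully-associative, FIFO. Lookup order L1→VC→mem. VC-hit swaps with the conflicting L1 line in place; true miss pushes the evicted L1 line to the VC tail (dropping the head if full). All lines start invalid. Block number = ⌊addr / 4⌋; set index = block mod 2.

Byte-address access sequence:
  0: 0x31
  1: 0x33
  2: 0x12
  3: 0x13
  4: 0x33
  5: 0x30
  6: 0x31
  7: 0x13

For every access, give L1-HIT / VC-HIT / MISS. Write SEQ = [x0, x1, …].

#0 0x31→b12/s0 MISS; vc=[]
#1 0x33→b12/s0 L1-HIT; vc=[]
#2 0x12→b4/s0 MISS; vc=[12]
#3 0x13→b4/s0 L1-HIT; vc=[12]
#4 0x33→b12/s0 VC-HIT; vc=[4]
#5 0x30→b12/s0 L1-HIT; vc=[4]
#6 0x31→b12/s0 L1-HIT; vc=[4]
#7 0x13→b4/s0 VC-HIT; vc=[12]

SEQ = [MISS, L1-HIT, MISS, L1-HIT, VC-HIT, L1-HIT, L1-HIT, VC-HIT]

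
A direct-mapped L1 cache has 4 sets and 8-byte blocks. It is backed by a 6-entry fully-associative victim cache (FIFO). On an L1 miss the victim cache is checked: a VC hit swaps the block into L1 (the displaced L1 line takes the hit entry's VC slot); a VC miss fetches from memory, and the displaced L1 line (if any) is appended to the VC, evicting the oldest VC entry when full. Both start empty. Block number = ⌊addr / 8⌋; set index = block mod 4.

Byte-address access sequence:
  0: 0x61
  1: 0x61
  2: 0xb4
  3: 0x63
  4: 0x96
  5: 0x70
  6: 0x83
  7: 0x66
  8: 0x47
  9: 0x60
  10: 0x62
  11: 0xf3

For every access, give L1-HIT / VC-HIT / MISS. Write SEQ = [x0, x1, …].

  [0] addr=0x61 blk=12 s=0: MISS | VC []
  [1] addr=0x61 blk=12 s=0: L1-HIT | VC []
  [2] addr=0xb4 blk=22 s=2: MISS | VC []
  [3] addr=0x63 blk=12 s=0: L1-HIT | VC []
  [4] addr=0x96 blk=18 s=2: MISS | VC [22]
  [5] addr=0x70 blk=14 s=2: MISS | VC [22, 18]
  [6] addr=0x83 blk=16 s=0: MISS | VC [22, 18, 12]
  [7] addr=0x66 blk=12 s=0: VC-HIT | VC [22, 18, 16]
  [8] addr=0x47 blk=8 s=0: MISS | VC [22, 18, 16, 12]
  [9] addr=0x60 blk=12 s=0: VC-HIT | VC [22, 18, 16, 8]
  [10] addr=0x62 blk=12 s=0: L1-HIT | VC [22, 18, 16, 8]
  [11] addr=0xf3 blk=30 s=2: MISS | VC [22, 18, 16, 8, 14]

SEQ = [MISS, L1-HIT, MISS, L1-HIT, MISS, MISS, MISS, VC-HIT, MISS, VC-HIT, L1-HIT, MISS]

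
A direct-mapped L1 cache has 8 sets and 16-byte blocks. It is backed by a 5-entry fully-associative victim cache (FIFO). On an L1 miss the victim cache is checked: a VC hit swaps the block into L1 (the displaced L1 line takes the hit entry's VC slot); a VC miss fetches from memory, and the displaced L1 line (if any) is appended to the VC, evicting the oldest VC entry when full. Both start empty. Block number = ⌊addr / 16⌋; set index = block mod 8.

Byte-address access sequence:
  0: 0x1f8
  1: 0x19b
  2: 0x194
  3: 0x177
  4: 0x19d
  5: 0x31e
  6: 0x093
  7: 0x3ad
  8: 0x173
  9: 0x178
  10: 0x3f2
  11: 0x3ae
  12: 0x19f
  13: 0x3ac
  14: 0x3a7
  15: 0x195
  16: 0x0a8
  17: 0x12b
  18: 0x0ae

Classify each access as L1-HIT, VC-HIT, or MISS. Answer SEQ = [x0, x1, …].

0: 0x1f8 (blk 31, set 7) → MISS  vc=[]
1: 0x19b (blk 25, set 1) → MISS  vc=[]
2: 0x194 (blk 25, set 1) → L1-HIT  vc=[]
3: 0x177 (blk 23, set 7) → MISS  vc=[31]
4: 0x19d (blk 25, set 1) → L1-HIT  vc=[31]
5: 0x31e (blk 49, set 1) → MISS  vc=[31, 25]
6: 0x93 (blk 9, set 1) → MISS  vc=[31, 25, 49]
7: 0x3ad (blk 58, set 2) → MISS  vc=[31, 25, 49]
8: 0x173 (blk 23, set 7) → L1-HIT  vc=[31, 25, 49]
9: 0x178 (blk 23, set 7) → L1-HIT  vc=[31, 25, 49]
10: 0x3f2 (blk 63, set 7) → MISS  vc=[31, 25, 49, 23]
11: 0x3ae (blk 58, set 2) → L1-HIT  vc=[31, 25, 49, 23]
12: 0x19f (blk 25, set 1) → VC-HIT  vc=[31, 9, 49, 23]
13: 0x3ac (blk 58, set 2) → L1-HIT  vc=[31, 9, 49, 23]
14: 0x3a7 (blk 58, set 2) → L1-HIT  vc=[31, 9, 49, 23]
15: 0x195 (blk 25, set 1) → L1-HIT  vc=[31, 9, 49, 23]
16: 0xa8 (blk 10, set 2) → MISS  vc=[31, 9, 49, 23, 58]
17: 0x12b (blk 18, set 2) → MISS  vc=[9, 49, 23, 58, 10]
18: 0xae (blk 10, set 2) → VC-HIT  vc=[9, 49, 23, 58, 18]

SEQ = [MISS, MISS, L1-HIT, MISS, L1-HIT, MISS, MISS, MISS, L1-HIT, L1-HIT, MISS, L1-HIT, VC-HIT, L1-HIT, L1-HIT, L1-HIT, MISS, MISS, VC-HIT]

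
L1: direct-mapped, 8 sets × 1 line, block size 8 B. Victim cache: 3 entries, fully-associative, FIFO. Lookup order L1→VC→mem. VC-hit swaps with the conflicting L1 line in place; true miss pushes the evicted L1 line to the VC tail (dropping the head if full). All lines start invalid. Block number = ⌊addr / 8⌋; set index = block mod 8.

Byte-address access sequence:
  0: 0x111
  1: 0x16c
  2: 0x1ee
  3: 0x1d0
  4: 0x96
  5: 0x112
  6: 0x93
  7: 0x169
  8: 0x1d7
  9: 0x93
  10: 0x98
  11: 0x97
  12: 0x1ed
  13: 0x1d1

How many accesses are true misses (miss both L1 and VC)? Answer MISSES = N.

MISSES = 6

#0 0x111→b34/s2 MISS; vc=[]
#1 0x16c→b45/s5 MISS; vc=[]
#2 0x1ee→b61/s5 MISS; vc=[45]
#3 0x1d0→b58/s2 MISS; vc=[45,34]
#4 0x96→b18/s2 MISS; vc=[45,34,58]
#5 0x112→b34/s2 VC-HIT; vc=[45,18,58]
#6 0x93→b18/s2 VC-HIT; vc=[45,34,58]
#7 0x169→b45/s5 VC-HIT; vc=[61,34,58]
#8 0x1d7→b58/s2 VC-HIT; vc=[61,34,18]
#9 0x93→b18/s2 VC-HIT; vc=[61,34,58]
#10 0x98→b19/s3 MISS; vc=[61,34,58]
#11 0x97→b18/s2 L1-HIT; vc=[61,34,58]
#12 0x1ed→b61/s5 VC-HIT; vc=[45,34,58]
#13 0x1d1→b58/s2 VC-HIT; vc=[45,34,18]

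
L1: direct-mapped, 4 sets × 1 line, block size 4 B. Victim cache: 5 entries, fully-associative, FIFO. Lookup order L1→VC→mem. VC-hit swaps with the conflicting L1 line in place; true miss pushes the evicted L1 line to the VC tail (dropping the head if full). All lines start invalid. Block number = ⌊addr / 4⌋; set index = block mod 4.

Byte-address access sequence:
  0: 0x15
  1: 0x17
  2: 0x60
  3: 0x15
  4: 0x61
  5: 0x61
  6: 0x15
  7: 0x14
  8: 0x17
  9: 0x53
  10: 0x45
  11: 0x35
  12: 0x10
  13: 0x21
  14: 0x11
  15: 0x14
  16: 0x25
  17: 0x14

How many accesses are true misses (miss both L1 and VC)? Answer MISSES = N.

  [0] addr=0x15 blk=5 s=1: MISS | VC []
  [1] addr=0x17 blk=5 s=1: L1-HIT | VC []
  [2] addr=0x60 blk=24 s=0: MISS | VC []
  [3] addr=0x15 blk=5 s=1: L1-HIT | VC []
  [4] addr=0x61 blk=24 s=0: L1-HIT | VC []
  [5] addr=0x61 blk=24 s=0: L1-HIT | VC []
  [6] addr=0x15 blk=5 s=1: L1-HIT | VC []
  [7] addr=0x14 blk=5 s=1: L1-HIT | VC []
  [8] addr=0x17 blk=5 s=1: L1-HIT | VC []
  [9] addr=0x53 blk=20 s=0: MISS | VC [24]
  [10] addr=0x45 blk=17 s=1: MISS | VC [24, 5]
  [11] addr=0x35 blk=13 s=1: MISS | VC [24, 5, 17]
  [12] addr=0x10 blk=4 s=0: MISS | VC [24, 5, 17, 20]
  [13] addr=0x21 blk=8 s=0: MISS | VC [24, 5, 17, 20, 4]
  [14] addr=0x11 blk=4 s=0: VC-HIT | VC [24, 5, 17, 20, 8]
  [15] addr=0x14 blk=5 s=1: VC-HIT | VC [24, 13, 17, 20, 8]
  [16] addr=0x25 blk=9 s=1: MISS | VC [13, 17, 20, 8, 5]
  [17] addr=0x14 blk=5 s=1: VC-HIT | VC [13, 17, 20, 8, 9]

MISSES = 8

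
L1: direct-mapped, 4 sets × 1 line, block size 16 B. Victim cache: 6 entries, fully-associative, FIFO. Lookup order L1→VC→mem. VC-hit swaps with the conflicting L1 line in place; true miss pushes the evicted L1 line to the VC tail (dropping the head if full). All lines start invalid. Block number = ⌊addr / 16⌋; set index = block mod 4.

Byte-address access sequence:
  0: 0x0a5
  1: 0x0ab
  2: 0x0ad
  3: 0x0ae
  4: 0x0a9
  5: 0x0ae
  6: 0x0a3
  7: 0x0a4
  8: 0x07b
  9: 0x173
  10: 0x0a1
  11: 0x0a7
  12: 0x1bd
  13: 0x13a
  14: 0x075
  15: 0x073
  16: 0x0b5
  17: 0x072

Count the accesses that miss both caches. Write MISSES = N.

0: 0xa5 (blk 10, set 2) → MISS  vc=[]
1: 0xab (blk 10, set 2) → L1-HIT  vc=[]
2: 0xad (blk 10, set 2) → L1-HIT  vc=[]
3: 0xae (blk 10, set 2) → L1-HIT  vc=[]
4: 0xa9 (blk 10, set 2) → L1-HIT  vc=[]
5: 0xae (blk 10, set 2) → L1-HIT  vc=[]
6: 0xa3 (blk 10, set 2) → L1-HIT  vc=[]
7: 0xa4 (blk 10, set 2) → L1-HIT  vc=[]
8: 0x7b (blk 7, set 3) → MISS  vc=[]
9: 0x173 (blk 23, set 3) → MISS  vc=[7]
10: 0xa1 (blk 10, set 2) → L1-HIT  vc=[7]
11: 0xa7 (blk 10, set 2) → L1-HIT  vc=[7]
12: 0x1bd (blk 27, set 3) → MISS  vc=[7, 23]
13: 0x13a (blk 19, set 3) → MISS  vc=[7, 23, 27]
14: 0x75 (blk 7, set 3) → VC-HIT  vc=[19, 23, 27]
15: 0x73 (blk 7, set 3) → L1-HIT  vc=[19, 23, 27]
16: 0xb5 (blk 11, set 3) → MISS  vc=[19, 23, 27, 7]
17: 0x72 (blk 7, set 3) → VC-HIT  vc=[19, 23, 27, 11]

MISSES = 6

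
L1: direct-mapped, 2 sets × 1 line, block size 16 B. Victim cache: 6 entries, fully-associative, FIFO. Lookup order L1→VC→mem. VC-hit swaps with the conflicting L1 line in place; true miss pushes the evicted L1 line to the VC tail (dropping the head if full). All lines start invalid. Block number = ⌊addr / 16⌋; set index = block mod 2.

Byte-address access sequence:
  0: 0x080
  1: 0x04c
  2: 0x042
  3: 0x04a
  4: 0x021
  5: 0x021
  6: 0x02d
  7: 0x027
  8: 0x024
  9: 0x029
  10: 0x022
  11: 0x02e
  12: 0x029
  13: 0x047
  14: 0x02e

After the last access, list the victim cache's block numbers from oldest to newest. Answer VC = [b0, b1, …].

VC = [8, 4]

0: 0x80 (blk 8, set 0) → MISS  vc=[]
1: 0x4c (blk 4, set 0) → MISS  vc=[8]
2: 0x42 (blk 4, set 0) → L1-HIT  vc=[8]
3: 0x4a (blk 4, set 0) → L1-HIT  vc=[8]
4: 0x21 (blk 2, set 0) → MISS  vc=[8, 4]
5: 0x21 (blk 2, set 0) → L1-HIT  vc=[8, 4]
6: 0x2d (blk 2, set 0) → L1-HIT  vc=[8, 4]
7: 0x27 (blk 2, set 0) → L1-HIT  vc=[8, 4]
8: 0x24 (blk 2, set 0) → L1-HIT  vc=[8, 4]
9: 0x29 (blk 2, set 0) → L1-HIT  vc=[8, 4]
10: 0x22 (blk 2, set 0) → L1-HIT  vc=[8, 4]
11: 0x2e (blk 2, set 0) → L1-HIT  vc=[8, 4]
12: 0x29 (blk 2, set 0) → L1-HIT  vc=[8, 4]
13: 0x47 (blk 4, set 0) → VC-HIT  vc=[8, 2]
14: 0x2e (blk 2, set 0) → VC-HIT  vc=[8, 4]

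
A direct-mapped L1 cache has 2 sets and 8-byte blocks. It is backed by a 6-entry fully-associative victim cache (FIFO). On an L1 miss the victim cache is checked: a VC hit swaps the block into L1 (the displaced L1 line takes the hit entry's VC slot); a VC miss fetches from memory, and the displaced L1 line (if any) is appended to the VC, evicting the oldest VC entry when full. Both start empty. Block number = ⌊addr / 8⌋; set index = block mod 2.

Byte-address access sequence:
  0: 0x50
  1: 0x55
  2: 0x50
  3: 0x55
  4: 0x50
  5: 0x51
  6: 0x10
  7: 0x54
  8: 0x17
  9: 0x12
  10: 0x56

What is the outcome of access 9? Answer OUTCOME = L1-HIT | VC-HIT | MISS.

OUTCOME = L1-HIT

0: 0x50 (blk 10, set 0) → MISS  vc=[]
1: 0x55 (blk 10, set 0) → L1-HIT  vc=[]
2: 0x50 (blk 10, set 0) → L1-HIT  vc=[]
3: 0x55 (blk 10, set 0) → L1-HIT  vc=[]
4: 0x50 (blk 10, set 0) → L1-HIT  vc=[]
5: 0x51 (blk 10, set 0) → L1-HIT  vc=[]
6: 0x10 (blk 2, set 0) → MISS  vc=[10]
7: 0x54 (blk 10, set 0) → VC-HIT  vc=[2]
8: 0x17 (blk 2, set 0) → VC-HIT  vc=[10]
9: 0x12 (blk 2, set 0) → L1-HIT  vc=[10]
10: 0x56 (blk 10, set 0) → VC-HIT  vc=[2]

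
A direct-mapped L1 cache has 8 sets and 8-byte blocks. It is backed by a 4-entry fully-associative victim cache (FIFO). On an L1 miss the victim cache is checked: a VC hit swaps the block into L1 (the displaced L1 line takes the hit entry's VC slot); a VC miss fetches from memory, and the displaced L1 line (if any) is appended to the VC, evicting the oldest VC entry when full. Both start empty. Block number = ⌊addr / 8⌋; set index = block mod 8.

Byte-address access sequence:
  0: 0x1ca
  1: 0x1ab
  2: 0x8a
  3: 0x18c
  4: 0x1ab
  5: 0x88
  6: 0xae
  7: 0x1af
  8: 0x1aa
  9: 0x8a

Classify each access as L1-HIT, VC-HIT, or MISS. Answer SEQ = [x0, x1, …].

0: 0x1ca (blk 57, set 1) → MISS  vc=[]
1: 0x1ab (blk 53, set 5) → MISS  vc=[]
2: 0x8a (blk 17, set 1) → MISS  vc=[57]
3: 0x18c (blk 49, set 1) → MISS  vc=[57, 17]
4: 0x1ab (blk 53, set 5) → L1-HIT  vc=[57, 17]
5: 0x88 (blk 17, set 1) → VC-HIT  vc=[57, 49]
6: 0xae (blk 21, set 5) → MISS  vc=[57, 49, 53]
7: 0x1af (blk 53, set 5) → VC-HIT  vc=[57, 49, 21]
8: 0x1aa (blk 53, set 5) → L1-HIT  vc=[57, 49, 21]
9: 0x8a (blk 17, set 1) → L1-HIT  vc=[57, 49, 21]

SEQ = [MISS, MISS, MISS, MISS, L1-HIT, VC-HIT, MISS, VC-HIT, L1-HIT, L1-HIT]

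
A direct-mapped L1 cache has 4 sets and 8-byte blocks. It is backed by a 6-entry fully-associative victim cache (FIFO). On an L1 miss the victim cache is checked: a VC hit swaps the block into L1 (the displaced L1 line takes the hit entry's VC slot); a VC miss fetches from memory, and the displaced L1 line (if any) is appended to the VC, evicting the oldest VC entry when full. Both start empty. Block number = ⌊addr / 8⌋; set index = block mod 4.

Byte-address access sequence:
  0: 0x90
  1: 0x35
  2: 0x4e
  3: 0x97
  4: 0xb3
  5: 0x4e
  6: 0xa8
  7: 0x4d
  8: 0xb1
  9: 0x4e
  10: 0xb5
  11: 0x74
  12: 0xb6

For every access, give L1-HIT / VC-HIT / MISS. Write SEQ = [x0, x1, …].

SEQ = [MISS, MISS, MISS, VC-HIT, MISS, L1-HIT, MISS, VC-HIT, L1-HIT, L1-HIT, L1-HIT, MISS, VC-HIT]

  [0] addr=0x90 blk=18 s=2: MISS | VC []
  [1] addr=0x35 blk=6 s=2: MISS | VC [18]
  [2] addr=0x4e blk=9 s=1: MISS | VC [18]
  [3] addr=0x97 blk=18 s=2: VC-HIT | VC [6]
  [4] addr=0xb3 blk=22 s=2: MISS | VC [6, 18]
  [5] addr=0x4e blk=9 s=1: L1-HIT | VC [6, 18]
  [6] addr=0xa8 blk=21 s=1: MISS | VC [6, 18, 9]
  [7] addr=0x4d blk=9 s=1: VC-HIT | VC [6, 18, 21]
  [8] addr=0xb1 blk=22 s=2: L1-HIT | VC [6, 18, 21]
  [9] addr=0x4e blk=9 s=1: L1-HIT | VC [6, 18, 21]
  [10] addr=0xb5 blk=22 s=2: L1-HIT | VC [6, 18, 21]
  [11] addr=0x74 blk=14 s=2: MISS | VC [6, 18, 21, 22]
  [12] addr=0xb6 blk=22 s=2: VC-HIT | VC [6, 18, 21, 14]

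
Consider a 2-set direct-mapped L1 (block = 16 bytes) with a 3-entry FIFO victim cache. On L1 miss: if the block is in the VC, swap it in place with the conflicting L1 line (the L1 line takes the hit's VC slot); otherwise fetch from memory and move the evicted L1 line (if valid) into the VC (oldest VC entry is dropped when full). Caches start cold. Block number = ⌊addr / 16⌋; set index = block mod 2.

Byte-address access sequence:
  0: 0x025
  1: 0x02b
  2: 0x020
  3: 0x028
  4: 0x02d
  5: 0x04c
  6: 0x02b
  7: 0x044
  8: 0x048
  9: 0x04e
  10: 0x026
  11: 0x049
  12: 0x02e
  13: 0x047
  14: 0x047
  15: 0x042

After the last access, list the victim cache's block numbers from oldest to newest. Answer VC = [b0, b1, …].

VC = [2]

#0 0x25→b2/s0 MISS; vc=[]
#1 0x2b→b2/s0 L1-HIT; vc=[]
#2 0x20→b2/s0 L1-HIT; vc=[]
#3 0x28→b2/s0 L1-HIT; vc=[]
#4 0x2d→b2/s0 L1-HIT; vc=[]
#5 0x4c→b4/s0 MISS; vc=[2]
#6 0x2b→b2/s0 VC-HIT; vc=[4]
#7 0x44→b4/s0 VC-HIT; vc=[2]
#8 0x48→b4/s0 L1-HIT; vc=[2]
#9 0x4e→b4/s0 L1-HIT; vc=[2]
#10 0x26→b2/s0 VC-HIT; vc=[4]
#11 0x49→b4/s0 VC-HIT; vc=[2]
#12 0x2e→b2/s0 VC-HIT; vc=[4]
#13 0x47→b4/s0 VC-HIT; vc=[2]
#14 0x47→b4/s0 L1-HIT; vc=[2]
#15 0x42→b4/s0 L1-HIT; vc=[2]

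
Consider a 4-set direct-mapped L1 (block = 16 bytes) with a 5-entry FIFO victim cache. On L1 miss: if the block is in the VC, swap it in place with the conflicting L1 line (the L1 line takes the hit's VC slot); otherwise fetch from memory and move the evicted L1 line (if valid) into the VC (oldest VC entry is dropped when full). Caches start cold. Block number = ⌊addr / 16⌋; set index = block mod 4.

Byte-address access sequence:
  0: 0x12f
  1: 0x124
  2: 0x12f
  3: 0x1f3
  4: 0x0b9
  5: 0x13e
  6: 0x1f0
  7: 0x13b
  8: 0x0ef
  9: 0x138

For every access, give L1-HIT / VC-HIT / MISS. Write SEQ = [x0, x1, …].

0: 0x12f (blk 18, set 2) → MISS  vc=[]
1: 0x124 (blk 18, set 2) → L1-HIT  vc=[]
2: 0x12f (blk 18, set 2) → L1-HIT  vc=[]
3: 0x1f3 (blk 31, set 3) → MISS  vc=[]
4: 0xb9 (blk 11, set 3) → MISS  vc=[31]
5: 0x13e (blk 19, set 3) → MISS  vc=[31, 11]
6: 0x1f0 (blk 31, set 3) → VC-HIT  vc=[19, 11]
7: 0x13b (blk 19, set 3) → VC-HIT  vc=[31, 11]
8: 0xef (blk 14, set 2) → MISS  vc=[31, 11, 18]
9: 0x138 (blk 19, set 3) → L1-HIT  vc=[31, 11, 18]

SEQ = [MISS, L1-HIT, L1-HIT, MISS, MISS, MISS, VC-HIT, VC-HIT, MISS, L1-HIT]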